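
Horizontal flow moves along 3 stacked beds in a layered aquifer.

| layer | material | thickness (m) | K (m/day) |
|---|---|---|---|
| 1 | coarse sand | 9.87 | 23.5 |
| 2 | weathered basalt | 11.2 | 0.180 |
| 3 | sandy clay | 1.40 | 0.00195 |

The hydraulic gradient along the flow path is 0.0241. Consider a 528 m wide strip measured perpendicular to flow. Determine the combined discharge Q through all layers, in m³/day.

2980

Flow is parallel to layering, so each bed carries its own Darcy discharge and the transmissivities add.
Σ(K_i·b_i) = 23.5×9.87 + 0.180×11.2 + 0.00195×1.40 = 234.0 m²/day.
Hydraulic gradient i = 0.0241.
Q = Σ(K_i·b_i) · W · i = 234.0 × 528 × 0.02410 = 2977 m³/day.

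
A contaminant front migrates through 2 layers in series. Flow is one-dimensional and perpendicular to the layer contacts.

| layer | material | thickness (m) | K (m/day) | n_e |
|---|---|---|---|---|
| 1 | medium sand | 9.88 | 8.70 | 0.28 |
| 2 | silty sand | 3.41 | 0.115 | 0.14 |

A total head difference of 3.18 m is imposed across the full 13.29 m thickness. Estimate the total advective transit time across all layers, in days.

31.4

With flow normal to the layers, continuity requires the same specific discharge q through every layer.
Σ(b_i/K_i) = 9.88/8.70 + 3.41/0.115 = 30.79 d.
q = Δh / Σ(b_i/K_i) = 3.18 / 30.79 = 0.1033 m/day.
In each layer the seepage velocity is v_i = q/n_i, so the layer transit time is t_i = b_i·n_i / q:
  layer 1 (medium sand): t_1 = 9.88 × 0.28 / 0.1033 = 26.78 d
  layer 2 (silty sand): t_2 = 3.41 × 0.14 / 0.1033 = 4.622 d
Total t = Σ t_i = 31.41 days.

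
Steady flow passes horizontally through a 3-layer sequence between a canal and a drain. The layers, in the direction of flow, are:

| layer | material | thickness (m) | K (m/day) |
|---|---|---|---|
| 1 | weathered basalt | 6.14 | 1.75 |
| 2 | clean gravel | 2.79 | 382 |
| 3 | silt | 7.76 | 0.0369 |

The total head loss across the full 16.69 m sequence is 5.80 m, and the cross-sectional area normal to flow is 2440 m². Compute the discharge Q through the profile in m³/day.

Flow is perpendicular to layering, so the layers act in series and the equivalent K is the thickness-weighted harmonic mean.
Total thickness L = 6.14 + 2.79 + 7.76 = 16.69 m.
Σ(b_i/K_i) = 6.14/1.75 + 2.79/382 + 7.76/0.0369 = 213.8 d.
K_eq = L / Σ(b_i/K_i) = 16.69 / 213.8 = 0.07806 m/day.
Q = K_eq · A · (Δh/L) = 0.07806 × 2440 × (5.80/16.69) = 66.19 m³/day.

66.2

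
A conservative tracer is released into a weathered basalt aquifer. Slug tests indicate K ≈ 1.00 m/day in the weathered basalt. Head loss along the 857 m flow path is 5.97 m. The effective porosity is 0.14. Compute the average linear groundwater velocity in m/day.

0.0498

Hydraulic gradient i = Δh / L = 5.97 / 857 = 0.006966.
Darcy flux q = K · i = 1.000 × 0.006966 = 0.006966 m/day.
Seepage velocity v = q / n_e = 0.006966 / 0.14 = 0.04976 m/day.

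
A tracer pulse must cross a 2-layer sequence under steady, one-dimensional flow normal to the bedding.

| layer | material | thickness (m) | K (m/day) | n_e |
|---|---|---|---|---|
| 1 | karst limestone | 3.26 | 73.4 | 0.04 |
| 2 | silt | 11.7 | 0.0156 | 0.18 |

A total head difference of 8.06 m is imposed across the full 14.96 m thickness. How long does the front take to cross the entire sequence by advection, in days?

208

With flow normal to the layers, continuity requires the same specific discharge q through every layer.
Σ(b_i/K_i) = 3.26/73.4 + 11.7/0.0156 = 750.0 d.
q = Δh / Σ(b_i/K_i) = 8.06 / 750.0 = 0.01075 m/day.
In each layer the seepage velocity is v_i = q/n_i, so the layer transit time is t_i = b_i·n_i / q:
  layer 1 (karst limestone): t_1 = 3.26 × 0.04 / 0.01075 = 12.13 d
  layer 2 (silt): t_2 = 11.7 × 0.18 / 0.01075 = 196.0 d
Total t = Σ t_i = 208.1 days.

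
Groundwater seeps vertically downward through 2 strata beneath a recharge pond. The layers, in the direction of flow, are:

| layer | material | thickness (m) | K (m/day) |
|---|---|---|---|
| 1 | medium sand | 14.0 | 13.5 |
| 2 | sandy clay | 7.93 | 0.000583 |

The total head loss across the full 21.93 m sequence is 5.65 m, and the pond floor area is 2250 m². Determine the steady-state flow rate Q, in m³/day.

Flow is perpendicular to layering, so the layers act in series and the equivalent K is the thickness-weighted harmonic mean.
Total thickness L = 14.0 + 7.93 = 21.93 m.
Σ(b_i/K_i) = 14.0/13.5 + 7.93/0.000583 = 13603 d.
K_eq = L / Σ(b_i/K_i) = 21.93 / 13603 = 0.001612 m/day.
Q = K_eq · A · (Δh/L) = 0.001612 × 2250 × (5.65/21.93) = 0.9345 m³/day.

0.935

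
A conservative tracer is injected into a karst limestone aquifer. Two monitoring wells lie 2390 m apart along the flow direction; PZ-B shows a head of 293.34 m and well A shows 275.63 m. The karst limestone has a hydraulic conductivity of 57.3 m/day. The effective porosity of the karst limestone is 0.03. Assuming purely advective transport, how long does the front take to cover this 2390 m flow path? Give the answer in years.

Hydraulic gradient i = (293.34 − 275.63) / 2390 = 17.71 / 2390 = 0.007410.
Darcy flux q = K · i = 57.30 × 0.007410 = 0.4246 m/day.
Seepage velocity v = q / n_e = 0.4246 / 0.03 = 14.15 m/day.
Travel time t = L / v = 2390 / 14.15 = 168.9 days = 0.4623 years.

0.462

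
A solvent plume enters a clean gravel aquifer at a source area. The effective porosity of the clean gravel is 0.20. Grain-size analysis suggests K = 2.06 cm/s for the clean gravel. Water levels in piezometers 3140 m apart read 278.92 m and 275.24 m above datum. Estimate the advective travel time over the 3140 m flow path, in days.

301

Convert K: 2.06 cm/s × 864 = 1780 m/day.
Hydraulic gradient i = (278.92 − 275.24) / 3140 = 3.68 / 3140 = 0.001172.
Darcy flux q = K · i = 1780 × 0.001172 = 2.086 m/day.
Seepage velocity v = q / n_e = 2.086 / 0.20 = 10.43 m/day.
Travel time t = L / v = 3140 / 10.43 = 301.1 days.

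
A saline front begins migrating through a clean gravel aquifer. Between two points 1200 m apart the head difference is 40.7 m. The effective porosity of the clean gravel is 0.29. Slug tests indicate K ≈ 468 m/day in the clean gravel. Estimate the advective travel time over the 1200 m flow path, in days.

21.9

Hydraulic gradient i = Δh / L = 40.7 / 1200 = 0.03392.
Darcy flux q = K · i = 468.0 × 0.03392 = 15.87 m/day.
Seepage velocity v = q / n_e = 15.87 / 0.29 = 54.73 m/day.
Travel time t = L / v = 1200 / 54.73 = 21.92 days.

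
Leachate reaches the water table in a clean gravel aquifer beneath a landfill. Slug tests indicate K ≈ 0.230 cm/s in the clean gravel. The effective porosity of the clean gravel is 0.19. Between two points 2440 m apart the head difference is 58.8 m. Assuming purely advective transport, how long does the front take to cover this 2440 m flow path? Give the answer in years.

0.265

Convert K: 0.230 cm/s × 864 = 198.7 m/day.
Hydraulic gradient i = Δh / L = 58.8 / 2440 = 0.02410.
Darcy flux q = K · i = 198.7 × 0.02410 = 4.789 m/day.
Seepage velocity v = q / n_e = 4.789 / 0.19 = 25.20 m/day.
Travel time t = L / v = 2440 / 25.20 = 96.81 days = 0.2650 years.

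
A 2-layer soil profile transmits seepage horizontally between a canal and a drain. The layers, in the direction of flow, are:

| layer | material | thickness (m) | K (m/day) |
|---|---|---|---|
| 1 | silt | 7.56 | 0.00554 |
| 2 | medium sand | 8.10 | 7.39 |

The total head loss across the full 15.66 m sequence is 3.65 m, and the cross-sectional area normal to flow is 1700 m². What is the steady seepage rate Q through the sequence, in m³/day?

Flow is perpendicular to layering, so the layers act in series and the equivalent K is the thickness-weighted harmonic mean.
Total thickness L = 7.56 + 8.10 = 15.66 m.
Σ(b_i/K_i) = 7.56/0.00554 + 8.10/7.39 = 1366 d.
K_eq = L / Σ(b_i/K_i) = 15.66 / 1366 = 0.01147 m/day.
Q = K_eq · A · (Δh/L) = 0.01147 × 1700 × (3.65/15.66) = 4.543 m³/day.

4.54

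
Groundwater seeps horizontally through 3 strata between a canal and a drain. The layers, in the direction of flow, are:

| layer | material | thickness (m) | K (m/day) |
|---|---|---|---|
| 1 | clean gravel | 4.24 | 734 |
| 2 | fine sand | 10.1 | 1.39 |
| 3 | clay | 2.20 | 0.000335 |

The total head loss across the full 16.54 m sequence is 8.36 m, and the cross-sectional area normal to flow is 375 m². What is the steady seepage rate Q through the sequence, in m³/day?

Flow is perpendicular to layering, so the layers act in series and the equivalent K is the thickness-weighted harmonic mean.
Total thickness L = 4.24 + 10.1 + 2.20 = 16.54 m.
Σ(b_i/K_i) = 4.24/734 + 10.1/1.39 + 2.20/0.000335 = 6574 d.
K_eq = L / Σ(b_i/K_i) = 16.54 / 6574 = 0.002516 m/day.
Q = K_eq · A · (Δh/L) = 0.002516 × 375 × (8.36/16.54) = 0.4768 m³/day.

0.477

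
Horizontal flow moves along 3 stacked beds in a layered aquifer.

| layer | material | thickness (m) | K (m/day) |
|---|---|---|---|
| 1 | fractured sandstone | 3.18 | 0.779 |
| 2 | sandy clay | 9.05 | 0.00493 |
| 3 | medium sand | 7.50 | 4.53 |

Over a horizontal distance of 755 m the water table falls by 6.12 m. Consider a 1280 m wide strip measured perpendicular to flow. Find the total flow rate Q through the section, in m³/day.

379

Flow is parallel to layering, so each bed carries its own Darcy discharge and the transmissivities add.
Σ(K_i·b_i) = 0.779×3.18 + 0.00493×9.05 + 4.53×7.50 = 36.50 m²/day.
Hydraulic gradient i = Δh / L = 6.12 / 755 = 0.008106.
Q = Σ(K_i·b_i) · W · i = 36.50 × 1280 × 0.008106 = 378.7 m³/day.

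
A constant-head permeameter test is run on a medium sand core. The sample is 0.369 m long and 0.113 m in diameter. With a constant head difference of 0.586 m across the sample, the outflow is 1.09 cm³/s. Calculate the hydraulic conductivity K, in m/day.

5.91

Cross-sectional area A = π·(d/2)² = π × (0.113/2)² = 0.01003 m².
Convert discharge: 1.09 cm³/s = 1.090e-06 m³/s.
Darcy's law rearranged: K = Q·L / (A·Δh) = 1.090e-06 × 0.369 / (0.01003 × 0.586) = 6.844e-05 m/s = 5.913 m/day.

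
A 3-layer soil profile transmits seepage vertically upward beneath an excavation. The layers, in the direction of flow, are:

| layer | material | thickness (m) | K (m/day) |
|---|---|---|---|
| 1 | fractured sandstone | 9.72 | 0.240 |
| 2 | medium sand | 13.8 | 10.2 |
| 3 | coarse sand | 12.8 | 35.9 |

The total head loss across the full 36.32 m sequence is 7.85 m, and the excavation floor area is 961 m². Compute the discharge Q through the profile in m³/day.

179

Flow is perpendicular to layering, so the layers act in series and the equivalent K is the thickness-weighted harmonic mean.
Total thickness L = 9.72 + 13.8 + 12.8 = 36.32 m.
Σ(b_i/K_i) = 9.72/0.240 + 13.8/10.2 + 12.8/35.9 = 42.21 d.
K_eq = L / Σ(b_i/K_i) = 36.32 / 42.21 = 0.8605 m/day.
Q = K_eq · A · (Δh/L) = 0.8605 × 961 × (7.85/36.32) = 178.7 m³/day.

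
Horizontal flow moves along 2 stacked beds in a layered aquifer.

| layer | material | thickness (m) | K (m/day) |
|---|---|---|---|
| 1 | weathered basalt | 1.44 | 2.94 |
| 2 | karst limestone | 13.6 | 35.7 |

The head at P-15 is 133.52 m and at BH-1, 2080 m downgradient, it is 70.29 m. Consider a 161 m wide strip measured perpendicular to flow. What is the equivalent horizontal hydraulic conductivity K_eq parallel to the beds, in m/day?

Flow is parallel to layering, so each bed carries its own Darcy discharge and the transmissivities add.
Σ(K_i·b_i) = 2.94×1.44 + 35.7×13.6 = 489.8 m²/day.
Total thickness b = 15.04 m, so K_eq = Σ(K_i·b_i)/b = 32.56 m/day.

32.6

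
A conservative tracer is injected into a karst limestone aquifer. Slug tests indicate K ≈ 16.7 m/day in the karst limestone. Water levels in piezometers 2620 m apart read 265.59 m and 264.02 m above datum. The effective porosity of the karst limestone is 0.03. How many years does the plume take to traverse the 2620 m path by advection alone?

Hydraulic gradient i = (265.59 − 264.02) / 2620 = 1.57 / 2620 = 0.0005992.
Darcy flux q = K · i = 16.70 × 0.0005992 = 0.01001 m/day.
Seepage velocity v = q / n_e = 0.01001 / 0.03 = 0.3336 m/day.
Travel time t = L / v = 2620 / 0.3336 = 7854 days = 21.50 years.

21.5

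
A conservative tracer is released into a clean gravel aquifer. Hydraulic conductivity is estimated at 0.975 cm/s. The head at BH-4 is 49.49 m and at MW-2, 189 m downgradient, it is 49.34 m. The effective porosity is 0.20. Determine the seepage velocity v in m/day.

3.34

Convert K: 0.975 cm/s × 864 = 842.4 m/day.
Hydraulic gradient i = (49.49 − 49.34) / 189 = 0.15 / 189 = 0.0007937.
Darcy flux q = K · i = 842.4 × 0.0007937 = 0.6686 m/day.
Seepage velocity v = q / n_e = 0.6686 / 0.20 = 3.343 m/day.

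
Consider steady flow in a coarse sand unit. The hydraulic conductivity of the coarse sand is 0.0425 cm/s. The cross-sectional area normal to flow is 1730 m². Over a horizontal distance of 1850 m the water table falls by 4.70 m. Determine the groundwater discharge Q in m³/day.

Convert K: 0.0425 cm/s × 864 = 36.72 m/day.
Hydraulic gradient i = Δh / L = 4.70 / 1850 = 0.002541.
Darcy's law: Q = K · A · i = 36.72 × 1730 × 0.002541 = 161.4 m³/day.

161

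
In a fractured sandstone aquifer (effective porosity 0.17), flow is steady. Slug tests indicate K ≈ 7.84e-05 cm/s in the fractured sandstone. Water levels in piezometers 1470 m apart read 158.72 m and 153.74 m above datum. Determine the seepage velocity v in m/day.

Convert K: 7.84e-05 cm/s × 864 = 0.06774 m/day.
Hydraulic gradient i = (158.72 − 153.74) / 1470 = 4.98 / 1470 = 0.003388.
Darcy flux q = K · i = 0.06774 × 0.003388 = 0.0002295 m/day.
Seepage velocity v = q / n_e = 0.0002295 / 0.17 = 0.001350 m/day.

0.00135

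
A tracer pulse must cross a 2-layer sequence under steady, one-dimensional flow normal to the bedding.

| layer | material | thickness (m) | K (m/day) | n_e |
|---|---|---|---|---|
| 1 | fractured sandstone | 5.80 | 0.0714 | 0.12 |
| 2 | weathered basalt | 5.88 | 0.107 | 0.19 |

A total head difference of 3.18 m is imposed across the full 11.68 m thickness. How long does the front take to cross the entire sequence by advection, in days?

With flow normal to the layers, continuity requires the same specific discharge q through every layer.
Σ(b_i/K_i) = 5.80/0.0714 + 5.88/0.107 = 136.2 d.
q = Δh / Σ(b_i/K_i) = 3.18 / 136.2 = 0.02335 m/day.
In each layer the seepage velocity is v_i = q/n_i, so the layer transit time is t_i = b_i·n_i / q:
  layer 1 (fractured sandstone): t_1 = 5.80 × 0.12 / 0.02335 = 29.81 d
  layer 2 (weathered basalt): t_2 = 5.88 × 0.19 / 0.02335 = 47.84 d
Total t = Σ t_i = 77.65 days.

77.7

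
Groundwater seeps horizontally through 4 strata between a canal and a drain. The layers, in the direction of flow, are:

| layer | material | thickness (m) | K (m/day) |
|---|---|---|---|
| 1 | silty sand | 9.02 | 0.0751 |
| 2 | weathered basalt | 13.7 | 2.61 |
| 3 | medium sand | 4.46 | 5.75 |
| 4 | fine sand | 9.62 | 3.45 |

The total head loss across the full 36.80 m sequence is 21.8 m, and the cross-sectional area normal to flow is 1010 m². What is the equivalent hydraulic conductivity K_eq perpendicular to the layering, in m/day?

Flow is perpendicular to layering, so the layers act in series and the equivalent K is the thickness-weighted harmonic mean.
Total thickness L = 9.02 + 13.7 + 4.46 + 9.62 = 36.80 m.
Σ(b_i/K_i) = 9.02/0.0751 + 13.7/2.61 + 4.46/5.75 + 9.62/3.45 = 128.9 d.
K_eq = L / Σ(b_i/K_i) = 36.80 / 128.9 = 0.2854 m/day.

0.285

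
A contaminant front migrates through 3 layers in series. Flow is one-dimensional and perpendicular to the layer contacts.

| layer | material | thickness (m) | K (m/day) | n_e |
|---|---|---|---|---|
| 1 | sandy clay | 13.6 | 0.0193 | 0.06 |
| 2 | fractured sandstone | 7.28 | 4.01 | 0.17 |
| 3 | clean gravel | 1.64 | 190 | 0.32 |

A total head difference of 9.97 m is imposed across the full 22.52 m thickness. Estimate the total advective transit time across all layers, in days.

With flow normal to the layers, continuity requires the same specific discharge q through every layer.
Σ(b_i/K_i) = 13.6/0.0193 + 7.28/4.01 + 1.64/190 = 706.5 d.
q = Δh / Σ(b_i/K_i) = 9.97 / 706.5 = 0.01411 m/day.
In each layer the seepage velocity is v_i = q/n_i, so the layer transit time is t_i = b_i·n_i / q:
  layer 1 (sandy clay): t_1 = 13.6 × 0.06 / 0.01411 = 57.82 d
  layer 2 (fractured sandstone): t_2 = 7.28 × 0.17 / 0.01411 = 87.70 d
  layer 3 (clean gravel): t_3 = 1.64 × 0.32 / 0.01411 = 37.19 d
Total t = Σ t_i = 182.7 days.

183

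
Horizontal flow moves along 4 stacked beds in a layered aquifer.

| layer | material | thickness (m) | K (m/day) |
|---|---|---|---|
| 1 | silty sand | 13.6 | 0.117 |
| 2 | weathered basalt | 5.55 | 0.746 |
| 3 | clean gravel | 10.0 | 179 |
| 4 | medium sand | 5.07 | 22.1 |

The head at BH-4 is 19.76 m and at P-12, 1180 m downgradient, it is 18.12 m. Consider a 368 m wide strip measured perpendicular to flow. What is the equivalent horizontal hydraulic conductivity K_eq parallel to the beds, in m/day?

Flow is parallel to layering, so each bed carries its own Darcy discharge and the transmissivities add.
Σ(K_i·b_i) = 0.117×13.6 + 0.746×5.55 + 179×10.0 + 22.1×5.07 = 1908 m²/day.
Total thickness b = 34.22 m, so K_eq = Σ(K_i·b_i)/b = 55.75 m/day.

55.8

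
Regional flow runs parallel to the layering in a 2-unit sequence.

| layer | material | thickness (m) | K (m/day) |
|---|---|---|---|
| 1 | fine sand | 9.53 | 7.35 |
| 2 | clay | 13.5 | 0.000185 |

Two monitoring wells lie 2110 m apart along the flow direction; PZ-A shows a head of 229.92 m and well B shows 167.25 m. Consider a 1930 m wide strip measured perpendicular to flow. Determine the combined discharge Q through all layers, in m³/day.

Flow is parallel to layering, so each bed carries its own Darcy discharge and the transmissivities add.
Σ(K_i·b_i) = 7.35×9.53 + 0.000185×13.5 = 70.05 m²/day.
Hydraulic gradient i = (229.92 − 167.25) / 2110 = 62.67 / 2110 = 0.02970.
Q = Σ(K_i·b_i) · W · i = 70.05 × 1930 × 0.02970 = 4015 m³/day.

4020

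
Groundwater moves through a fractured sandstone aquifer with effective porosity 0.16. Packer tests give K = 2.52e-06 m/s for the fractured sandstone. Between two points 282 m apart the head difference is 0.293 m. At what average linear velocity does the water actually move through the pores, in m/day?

Convert K: 2.52e-06 m/s × 86400 = 0.2177 m/day.
Hydraulic gradient i = Δh / L = 0.293 / 282 = 0.001039.
Darcy flux q = K · i = 0.2177 × 0.001039 = 0.0002262 m/day.
Seepage velocity v = q / n_e = 0.0002262 / 0.16 = 0.001414 m/day.

0.00141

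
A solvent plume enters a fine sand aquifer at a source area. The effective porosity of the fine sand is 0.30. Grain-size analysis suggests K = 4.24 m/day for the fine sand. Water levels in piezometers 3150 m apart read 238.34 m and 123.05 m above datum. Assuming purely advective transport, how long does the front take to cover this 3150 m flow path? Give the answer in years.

Hydraulic gradient i = (238.34 − 123.05) / 3150 = 115.29 / 3150 = 0.03660.
Darcy flux q = K · i = 4.240 × 0.03660 = 0.1552 m/day.
Seepage velocity v = q / n_e = 0.1552 / 0.30 = 0.5173 m/day.
Travel time t = L / v = 3150 / 0.5173 = 6090 days = 16.67 years.

16.7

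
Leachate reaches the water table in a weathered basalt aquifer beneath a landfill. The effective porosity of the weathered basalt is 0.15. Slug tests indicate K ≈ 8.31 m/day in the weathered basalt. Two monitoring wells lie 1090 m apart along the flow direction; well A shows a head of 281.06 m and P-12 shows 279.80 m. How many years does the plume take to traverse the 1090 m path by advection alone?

Hydraulic gradient i = (281.06 − 279.80) / 1090 = 1.26 / 1090 = 0.001156.
Darcy flux q = K · i = 8.310 × 0.001156 = 0.009606 m/day.
Seepage velocity v = q / n_e = 0.009606 / 0.15 = 0.06404 m/day.
Travel time t = L / v = 1090 / 0.06404 = 17021 days = 46.60 years.

46.6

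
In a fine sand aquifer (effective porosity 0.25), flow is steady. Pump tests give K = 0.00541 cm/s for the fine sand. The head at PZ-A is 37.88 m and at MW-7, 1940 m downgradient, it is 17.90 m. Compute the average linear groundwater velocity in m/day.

Convert K: 0.00541 cm/s × 864 = 4.674 m/day.
Hydraulic gradient i = (37.88 − 17.90) / 1940 = 19.98 / 1940 = 0.01030.
Darcy flux q = K · i = 4.674 × 0.01030 = 0.04814 m/day.
Seepage velocity v = q / n_e = 0.04814 / 0.25 = 0.1926 m/day.

0.193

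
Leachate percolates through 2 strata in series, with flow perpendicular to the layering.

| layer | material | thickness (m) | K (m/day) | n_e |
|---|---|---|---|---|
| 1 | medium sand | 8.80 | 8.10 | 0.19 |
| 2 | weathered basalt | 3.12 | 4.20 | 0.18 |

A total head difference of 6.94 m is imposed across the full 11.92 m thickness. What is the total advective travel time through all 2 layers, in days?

0.589

With flow normal to the layers, continuity requires the same specific discharge q through every layer.
Σ(b_i/K_i) = 8.80/8.10 + 3.12/4.20 = 1.829 d.
q = Δh / Σ(b_i/K_i) = 6.94 / 1.829 = 3.794 m/day.
In each layer the seepage velocity is v_i = q/n_i, so the layer transit time is t_i = b_i·n_i / q:
  layer 1 (medium sand): t_1 = 8.80 × 0.19 / 3.794 = 0.4407 d
  layer 2 (weathered basalt): t_2 = 3.12 × 0.18 / 3.794 = 0.1480 d
Total t = Σ t_i = 0.5887 days.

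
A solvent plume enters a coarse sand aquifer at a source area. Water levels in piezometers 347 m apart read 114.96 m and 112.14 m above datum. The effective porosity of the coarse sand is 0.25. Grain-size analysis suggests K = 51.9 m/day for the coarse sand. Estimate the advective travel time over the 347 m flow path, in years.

Hydraulic gradient i = (114.96 − 112.14) / 347 = 2.82 / 347 = 0.008127.
Darcy flux q = K · i = 51.90 × 0.008127 = 0.4218 m/day.
Seepage velocity v = q / n_e = 0.4218 / 0.25 = 1.687 m/day.
Travel time t = L / v = 347 / 1.687 = 205.7 days = 0.5631 years.

0.563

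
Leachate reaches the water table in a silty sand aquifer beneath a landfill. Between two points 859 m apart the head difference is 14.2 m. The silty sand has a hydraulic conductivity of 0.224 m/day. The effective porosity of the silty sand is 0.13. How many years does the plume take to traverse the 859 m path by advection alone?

82.6

Hydraulic gradient i = Δh / L = 14.2 / 859 = 0.01653.
Darcy flux q = K · i = 0.2240 × 0.01653 = 0.003703 m/day.
Seepage velocity v = q / n_e = 0.003703 / 0.13 = 0.02848 m/day.
Travel time t = L / v = 859 / 0.02848 = 30157 days = 82.57 years.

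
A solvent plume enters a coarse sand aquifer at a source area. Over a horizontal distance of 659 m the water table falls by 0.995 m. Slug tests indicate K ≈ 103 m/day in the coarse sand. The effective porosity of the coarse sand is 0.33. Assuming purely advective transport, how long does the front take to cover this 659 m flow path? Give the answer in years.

3.83

Hydraulic gradient i = Δh / L = 0.995 / 659 = 0.001510.
Darcy flux q = K · i = 103.0 × 0.001510 = 0.1555 m/day.
Seepage velocity v = q / n_e = 0.1555 / 0.33 = 0.4713 m/day.
Travel time t = L / v = 659 / 0.4713 = 1398 days = 3.829 years.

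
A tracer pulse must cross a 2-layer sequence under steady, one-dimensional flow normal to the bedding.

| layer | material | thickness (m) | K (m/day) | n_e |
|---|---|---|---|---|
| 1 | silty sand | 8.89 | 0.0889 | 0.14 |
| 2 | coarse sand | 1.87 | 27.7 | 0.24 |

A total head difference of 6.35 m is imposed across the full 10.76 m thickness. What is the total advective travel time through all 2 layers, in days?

26.7

With flow normal to the layers, continuity requires the same specific discharge q through every layer.
Σ(b_i/K_i) = 8.89/0.0889 + 1.87/27.7 = 100.1 d.
q = Δh / Σ(b_i/K_i) = 6.35 / 100.1 = 0.06346 m/day.
In each layer the seepage velocity is v_i = q/n_i, so the layer transit time is t_i = b_i·n_i / q:
  layer 1 (silty sand): t_1 = 8.89 × 0.14 / 0.06346 = 19.61 d
  layer 2 (coarse sand): t_2 = 1.87 × 0.24 / 0.06346 = 7.072 d
Total t = Σ t_i = 26.69 days.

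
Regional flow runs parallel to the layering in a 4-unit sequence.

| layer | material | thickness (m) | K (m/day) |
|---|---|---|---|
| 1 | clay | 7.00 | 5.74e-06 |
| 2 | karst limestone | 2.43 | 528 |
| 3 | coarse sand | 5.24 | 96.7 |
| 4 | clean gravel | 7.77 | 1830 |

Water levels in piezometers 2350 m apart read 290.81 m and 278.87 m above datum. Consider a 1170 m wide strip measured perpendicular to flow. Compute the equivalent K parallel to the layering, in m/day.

Flow is parallel to layering, so each bed carries its own Darcy discharge and the transmissivities add.
Σ(K_i·b_i) = 5.74e-06×7.00 + 528×2.43 + 96.7×5.24 + 1830×7.77 = 16009 m²/day.
Total thickness b = 22.44 m, so K_eq = Σ(K_i·b_i)/b = 713.4 m/day.

713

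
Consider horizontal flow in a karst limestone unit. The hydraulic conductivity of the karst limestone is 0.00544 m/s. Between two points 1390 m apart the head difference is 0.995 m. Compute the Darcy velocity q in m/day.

Convert K: 0.00544 m/s × 86400 = 470.0 m/day.
Hydraulic gradient i = Δh / L = 0.995 / 1390 = 0.0007158.
Specific discharge q = K · i = 470.0 × 0.0007158 = 0.3365 m/day.

0.336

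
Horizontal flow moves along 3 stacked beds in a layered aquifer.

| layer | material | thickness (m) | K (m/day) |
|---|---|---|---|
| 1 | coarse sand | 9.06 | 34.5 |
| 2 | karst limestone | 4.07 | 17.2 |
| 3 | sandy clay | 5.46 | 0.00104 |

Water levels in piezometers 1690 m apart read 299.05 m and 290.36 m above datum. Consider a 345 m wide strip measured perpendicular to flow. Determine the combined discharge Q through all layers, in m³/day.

Flow is parallel to layering, so each bed carries its own Darcy discharge and the transmissivities add.
Σ(K_i·b_i) = 34.5×9.06 + 17.2×4.07 + 0.00104×5.46 = 382.6 m²/day.
Hydraulic gradient i = (299.05 − 290.36) / 1690 = 8.69 / 1690 = 0.005142.
Q = Σ(K_i·b_i) · W · i = 382.6 × 345 × 0.005142 = 678.7 m³/day.

679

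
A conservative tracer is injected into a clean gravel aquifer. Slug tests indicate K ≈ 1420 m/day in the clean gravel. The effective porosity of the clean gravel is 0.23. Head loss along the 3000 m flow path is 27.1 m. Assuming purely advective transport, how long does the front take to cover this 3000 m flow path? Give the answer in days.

Hydraulic gradient i = Δh / L = 27.1 / 3000 = 0.009033.
Darcy flux q = K · i = 1420 × 0.009033 = 12.83 m/day.
Seepage velocity v = q / n_e = 12.83 / 0.23 = 55.77 m/day.
Travel time t = L / v = 3000 / 55.77 = 53.79 days.

53.8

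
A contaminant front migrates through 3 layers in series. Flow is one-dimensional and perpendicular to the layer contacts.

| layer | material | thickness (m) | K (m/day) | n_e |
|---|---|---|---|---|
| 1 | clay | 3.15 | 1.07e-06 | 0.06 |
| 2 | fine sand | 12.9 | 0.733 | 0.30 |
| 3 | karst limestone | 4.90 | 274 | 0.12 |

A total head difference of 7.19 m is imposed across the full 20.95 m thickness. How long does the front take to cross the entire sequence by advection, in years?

5210

With flow normal to the layers, continuity requires the same specific discharge q through every layer.
Σ(b_i/K_i) = 3.15/1.07e-06 + 12.9/0.733 + 4.90/274 = 2.944e+06 d.
q = Δh / Σ(b_i/K_i) = 7.19 / 2.944e+06 = 2.442e-06 m/day.
In each layer the seepage velocity is v_i = q/n_i, so the layer transit time is t_i = b_i·n_i / q:
  layer 1 (clay): t_1 = 3.15 × 0.06 / 2.442e-06 = 77386 d
  layer 2 (fine sand): t_2 = 12.9 × 0.30 / 2.442e-06 = 1.585e+06 d
  layer 3 (karst limestone): t_3 = 4.90 × 0.12 / 2.442e-06 = 2.408e+05 d
Total t = Σ t_i = 1.903e+06 days = 5209 years.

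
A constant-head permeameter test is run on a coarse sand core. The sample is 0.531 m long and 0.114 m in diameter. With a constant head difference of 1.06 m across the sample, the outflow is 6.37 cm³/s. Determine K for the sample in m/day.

27.0

Cross-sectional area A = π·(d/2)² = π × (0.114/2)² = 0.01021 m².
Convert discharge: 6.37 cm³/s = 6.370e-06 m³/s.
Darcy's law rearranged: K = Q·L / (A·Δh) = 6.370e-06 × 0.531 / (0.01021 × 1.06) = 0.0003126 m/s = 27.01 m/day.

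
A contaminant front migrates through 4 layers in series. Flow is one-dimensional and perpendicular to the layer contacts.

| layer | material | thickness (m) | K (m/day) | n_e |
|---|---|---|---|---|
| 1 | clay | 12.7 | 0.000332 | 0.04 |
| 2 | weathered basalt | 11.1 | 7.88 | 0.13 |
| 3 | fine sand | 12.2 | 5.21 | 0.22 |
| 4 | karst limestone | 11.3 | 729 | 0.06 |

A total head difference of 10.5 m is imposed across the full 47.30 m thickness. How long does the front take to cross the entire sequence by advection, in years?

53.0

With flow normal to the layers, continuity requires the same specific discharge q through every layer.
Σ(b_i/K_i) = 12.7/0.000332 + 11.1/7.88 + 12.2/5.21 + 11.3/729 = 38257 d.
q = Δh / Σ(b_i/K_i) = 10.5 / 38257 = 0.0002745 m/day.
In each layer the seepage velocity is v_i = q/n_i, so the layer transit time is t_i = b_i·n_i / q:
  layer 1 (clay): t_1 = 12.7 × 0.04 / 0.0002745 = 1851 d
  layer 2 (weathered basalt): t_2 = 11.1 × 0.13 / 0.0002745 = 5258 d
  layer 3 (fine sand): t_3 = 12.2 × 0.22 / 0.0002745 = 9779 d
  layer 4 (karst limestone): t_4 = 11.3 × 0.06 / 0.0002745 = 2470 d
Total t = Σ t_i = 19358 days = 53.00 years.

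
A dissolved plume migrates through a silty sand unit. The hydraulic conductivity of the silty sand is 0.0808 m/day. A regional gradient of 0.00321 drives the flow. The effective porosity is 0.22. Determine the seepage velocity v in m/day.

0.00118

Hydraulic gradient i = 0.00321.
Darcy flux q = K · i = 0.08080 × 0.003210 = 0.0002594 m/day.
Seepage velocity v = q / n_e = 0.0002594 / 0.22 = 0.001179 m/day.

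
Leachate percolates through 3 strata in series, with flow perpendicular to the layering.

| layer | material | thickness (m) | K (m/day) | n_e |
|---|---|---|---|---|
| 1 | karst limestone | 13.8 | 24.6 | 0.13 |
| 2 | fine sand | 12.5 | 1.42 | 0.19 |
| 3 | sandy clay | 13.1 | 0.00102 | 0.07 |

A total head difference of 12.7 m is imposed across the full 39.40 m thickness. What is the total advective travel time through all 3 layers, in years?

With flow normal to the layers, continuity requires the same specific discharge q through every layer.
Σ(b_i/K_i) = 13.8/24.6 + 12.5/1.42 + 13.1/0.00102 = 12853 d.
q = Δh / Σ(b_i/K_i) = 12.7 / 12853 = 0.0009881 m/day.
In each layer the seepage velocity is v_i = q/n_i, so the layer transit time is t_i = b_i·n_i / q:
  layer 1 (karst limestone): t_1 = 13.8 × 0.13 / 0.0009881 = 1816 d
  layer 2 (fine sand): t_2 = 12.5 × 0.19 / 0.0009881 = 2404 d
  layer 3 (sandy clay): t_3 = 13.1 × 0.07 / 0.0009881 = 928.0 d
Total t = Σ t_i = 5147 days = 14.09 years.

14.1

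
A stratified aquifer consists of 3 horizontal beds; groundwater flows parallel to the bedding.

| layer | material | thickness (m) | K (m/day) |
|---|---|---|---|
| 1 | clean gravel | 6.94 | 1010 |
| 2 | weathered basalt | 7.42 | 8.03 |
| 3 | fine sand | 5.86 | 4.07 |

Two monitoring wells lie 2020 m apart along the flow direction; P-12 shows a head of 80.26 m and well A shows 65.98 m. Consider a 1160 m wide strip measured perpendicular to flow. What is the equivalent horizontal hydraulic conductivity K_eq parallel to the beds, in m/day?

Flow is parallel to layering, so each bed carries its own Darcy discharge and the transmissivities add.
Σ(K_i·b_i) = 1010×6.94 + 8.03×7.42 + 4.07×5.86 = 7093 m²/day.
Total thickness b = 20.22 m, so K_eq = Σ(K_i·b_i)/b = 350.8 m/day.

351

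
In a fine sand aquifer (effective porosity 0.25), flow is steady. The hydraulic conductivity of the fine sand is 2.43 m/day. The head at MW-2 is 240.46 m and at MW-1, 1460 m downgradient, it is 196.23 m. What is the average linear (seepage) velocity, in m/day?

0.294

Hydraulic gradient i = (240.46 − 196.23) / 1460 = 44.23 / 1460 = 0.03029.
Darcy flux q = K · i = 2.430 × 0.03029 = 0.07362 m/day.
Seepage velocity v = q / n_e = 0.07362 / 0.25 = 0.2945 m/day.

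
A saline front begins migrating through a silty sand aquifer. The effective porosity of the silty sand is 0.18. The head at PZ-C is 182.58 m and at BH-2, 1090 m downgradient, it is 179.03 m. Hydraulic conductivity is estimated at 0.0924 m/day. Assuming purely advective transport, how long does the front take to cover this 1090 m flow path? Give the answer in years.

1780

Hydraulic gradient i = (182.58 − 179.03) / 1090 = 3.55 / 1090 = 0.003257.
Darcy flux q = K · i = 0.09240 × 0.003257 = 0.0003009 m/day.
Seepage velocity v = q / n_e = 0.0003009 / 0.18 = 0.001672 m/day.
Travel time t = L / v = 1090 / 0.001672 = 6.520e+05 days = 1785 years.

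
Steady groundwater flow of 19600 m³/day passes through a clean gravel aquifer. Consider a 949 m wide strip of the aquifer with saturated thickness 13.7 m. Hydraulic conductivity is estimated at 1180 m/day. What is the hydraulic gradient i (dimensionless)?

0.00128

Cross-sectional area A = 949 × 13.7 = 13001 m².
From Q = K·A·i, i = Q / (K·A) = 19600 / (1180 × 13001) = 0.001278.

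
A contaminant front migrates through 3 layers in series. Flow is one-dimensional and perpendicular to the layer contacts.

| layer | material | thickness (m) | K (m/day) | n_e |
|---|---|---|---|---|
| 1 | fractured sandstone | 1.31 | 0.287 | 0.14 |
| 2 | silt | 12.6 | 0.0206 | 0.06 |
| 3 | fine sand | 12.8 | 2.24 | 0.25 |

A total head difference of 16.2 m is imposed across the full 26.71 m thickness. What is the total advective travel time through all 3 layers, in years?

0.435

With flow normal to the layers, continuity requires the same specific discharge q through every layer.
Σ(b_i/K_i) = 1.31/0.287 + 12.6/0.0206 + 12.8/2.24 = 621.9 d.
q = Δh / Σ(b_i/K_i) = 16.2 / 621.9 = 0.02605 m/day.
In each layer the seepage velocity is v_i = q/n_i, so the layer transit time is t_i = b_i·n_i / q:
  layer 1 (fractured sandstone): t_1 = 1.31 × 0.14 / 0.02605 = 7.041 d
  layer 2 (silt): t_2 = 12.6 × 0.06 / 0.02605 = 29.02 d
  layer 3 (fine sand): t_3 = 12.8 × 0.25 / 0.02605 = 122.9 d
Total t = Σ t_i = 158.9 days = 0.4351 years.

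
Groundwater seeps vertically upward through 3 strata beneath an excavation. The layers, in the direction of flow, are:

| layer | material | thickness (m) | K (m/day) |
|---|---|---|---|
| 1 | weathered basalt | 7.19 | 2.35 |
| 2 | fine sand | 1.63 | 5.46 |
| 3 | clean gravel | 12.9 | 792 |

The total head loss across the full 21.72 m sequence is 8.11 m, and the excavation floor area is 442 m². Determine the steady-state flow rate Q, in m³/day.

Flow is perpendicular to layering, so the layers act in series and the equivalent K is the thickness-weighted harmonic mean.
Total thickness L = 7.19 + 1.63 + 12.9 = 21.72 m.
Σ(b_i/K_i) = 7.19/2.35 + 1.63/5.46 + 12.9/792 = 3.374 d.
K_eq = L / Σ(b_i/K_i) = 21.72 / 3.374 = 6.437 m/day.
Q = K_eq · A · (Δh/L) = 6.437 × 442 × (8.11/21.72) = 1062 m³/day.

1060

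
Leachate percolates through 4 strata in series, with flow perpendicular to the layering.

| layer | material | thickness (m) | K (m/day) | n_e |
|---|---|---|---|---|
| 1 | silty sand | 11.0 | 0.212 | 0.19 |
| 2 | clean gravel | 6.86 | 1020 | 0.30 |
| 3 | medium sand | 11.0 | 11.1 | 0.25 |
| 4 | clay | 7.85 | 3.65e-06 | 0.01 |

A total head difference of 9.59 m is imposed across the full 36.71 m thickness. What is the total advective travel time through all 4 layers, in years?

4280

With flow normal to the layers, continuity requires the same specific discharge q through every layer.
Σ(b_i/K_i) = 11.0/0.212 + 6.86/1020 + 11.0/11.1 + 7.85/3.65e-06 = 2.151e+06 d.
q = Δh / Σ(b_i/K_i) = 9.59 / 2.151e+06 = 4.459e-06 m/day.
In each layer the seepage velocity is v_i = q/n_i, so the layer transit time is t_i = b_i·n_i / q:
  layer 1 (silty sand): t_1 = 11.0 × 0.19 / 4.459e-06 = 4.687e+05 d
  layer 2 (clean gravel): t_2 = 6.86 × 0.30 / 4.459e-06 = 4.615e+05 d
  layer 3 (medium sand): t_3 = 11.0 × 0.25 / 4.459e-06 = 6.167e+05 d
  layer 4 (clay): t_4 = 7.85 × 0.01 / 4.459e-06 = 17605 d
Total t = Σ t_i = 1.565e+06 days = 4284 years.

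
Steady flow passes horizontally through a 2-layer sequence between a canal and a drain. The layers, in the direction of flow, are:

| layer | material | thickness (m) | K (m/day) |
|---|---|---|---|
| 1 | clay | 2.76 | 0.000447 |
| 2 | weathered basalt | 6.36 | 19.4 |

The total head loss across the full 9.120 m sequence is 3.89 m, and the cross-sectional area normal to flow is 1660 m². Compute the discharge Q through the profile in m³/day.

Flow is perpendicular to layering, so the layers act in series and the equivalent K is the thickness-weighted harmonic mean.
Total thickness L = 2.76 + 6.36 = 9.120 m.
Σ(b_i/K_i) = 2.76/0.000447 + 6.36/19.4 = 6175 d.
K_eq = L / Σ(b_i/K_i) = 9.120 / 6175 = 0.001477 m/day.
Q = K_eq · A · (Δh/L) = 0.001477 × 1660 × (3.89/9.120) = 1.046 m³/day.

1.05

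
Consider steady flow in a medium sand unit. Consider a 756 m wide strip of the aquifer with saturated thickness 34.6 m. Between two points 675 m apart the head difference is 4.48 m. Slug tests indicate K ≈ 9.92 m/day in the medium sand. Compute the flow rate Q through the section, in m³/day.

1720

Cross-sectional area A = 756 × 34.6 = 26158 m².
Hydraulic gradient i = Δh / L = 4.48 / 675 = 0.006637.
Darcy's law: Q = K · A · i = 9.920 × 26158 × 0.006637 = 1722 m³/day.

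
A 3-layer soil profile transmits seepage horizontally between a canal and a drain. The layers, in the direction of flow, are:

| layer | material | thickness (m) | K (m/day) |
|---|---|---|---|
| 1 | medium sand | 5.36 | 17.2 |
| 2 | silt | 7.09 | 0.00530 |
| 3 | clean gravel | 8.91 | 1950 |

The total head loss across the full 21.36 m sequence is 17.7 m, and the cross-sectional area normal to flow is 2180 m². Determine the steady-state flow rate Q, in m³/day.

28.8

Flow is perpendicular to layering, so the layers act in series and the equivalent K is the thickness-weighted harmonic mean.
Total thickness L = 5.36 + 7.09 + 8.91 = 21.36 m.
Σ(b_i/K_i) = 5.36/17.2 + 7.09/0.00530 + 8.91/1950 = 1338 d.
K_eq = L / Σ(b_i/K_i) = 21.36 / 1338 = 0.01596 m/day.
Q = K_eq · A · (Δh/L) = 0.01596 × 2180 × (17.7/21.36) = 28.84 m³/day.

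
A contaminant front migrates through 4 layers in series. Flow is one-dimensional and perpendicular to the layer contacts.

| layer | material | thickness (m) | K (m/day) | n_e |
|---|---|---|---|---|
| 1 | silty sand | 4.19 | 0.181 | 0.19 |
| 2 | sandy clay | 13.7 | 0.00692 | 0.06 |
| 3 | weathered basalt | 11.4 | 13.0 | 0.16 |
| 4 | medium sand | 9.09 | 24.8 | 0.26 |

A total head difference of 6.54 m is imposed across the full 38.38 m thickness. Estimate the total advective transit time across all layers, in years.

With flow normal to the layers, continuity requires the same specific discharge q through every layer.
Σ(b_i/K_i) = 4.19/0.181 + 13.7/0.00692 + 11.4/13.0 + 9.09/24.8 = 2004 d.
q = Δh / Σ(b_i/K_i) = 6.54 / 2004 = 0.003263 m/day.
In each layer the seepage velocity is v_i = q/n_i, so the layer transit time is t_i = b_i·n_i / q:
  layer 1 (silty sand): t_1 = 4.19 × 0.19 / 0.003263 = 244.0 d
  layer 2 (sandy clay): t_2 = 13.7 × 0.06 / 0.003263 = 251.9 d
  layer 3 (weathered basalt): t_3 = 11.4 × 0.16 / 0.003263 = 559.0 d
  layer 4 (medium sand): t_4 = 9.09 × 0.26 / 0.003263 = 724.3 d
Total t = Σ t_i = 1779 days = 4.871 years.

4.87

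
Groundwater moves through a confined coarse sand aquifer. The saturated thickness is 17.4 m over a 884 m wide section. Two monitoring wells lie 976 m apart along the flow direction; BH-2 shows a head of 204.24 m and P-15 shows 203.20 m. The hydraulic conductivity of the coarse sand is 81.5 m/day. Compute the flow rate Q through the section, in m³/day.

1340

Cross-sectional area A = 884 × 17.4 = 15382 m².
Hydraulic gradient i = (204.24 − 203.20) / 976 = 1.04 / 976 = 0.001066.
Darcy's law: Q = K · A · i = 81.50 × 15382 × 0.001066 = 1336 m³/day.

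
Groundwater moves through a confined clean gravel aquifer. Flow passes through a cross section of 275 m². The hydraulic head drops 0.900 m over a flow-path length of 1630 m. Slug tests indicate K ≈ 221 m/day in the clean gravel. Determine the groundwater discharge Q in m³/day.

Hydraulic gradient i = Δh / L = 0.900 / 1630 = 0.0005521.
Darcy's law: Q = K · A · i = 221.0 × 275.0 × 0.0005521 = 33.56 m³/day.

33.6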